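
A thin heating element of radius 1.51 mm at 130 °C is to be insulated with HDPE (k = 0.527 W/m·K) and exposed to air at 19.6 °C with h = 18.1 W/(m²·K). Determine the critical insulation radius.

r_cr = 2.91 cm

For a cylinder, r_cr = k_ins/h = 0.527/18.1 = 0.0291 m = 2.91 cm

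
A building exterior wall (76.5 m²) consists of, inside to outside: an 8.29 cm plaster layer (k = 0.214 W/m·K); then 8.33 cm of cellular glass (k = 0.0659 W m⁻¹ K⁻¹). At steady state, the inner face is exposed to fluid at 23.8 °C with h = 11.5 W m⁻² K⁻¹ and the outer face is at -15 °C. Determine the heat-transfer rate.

Treat each layer as a resistance in series:
  R_conv,in = 1/(hA) = 1/(11.5·76.5) = 0.001137 K/W
  R_plaster = L/(kA) = 0.0829/(0.214·76.5) = 0.005064 K/W
  R_cellular glass = L/(kA) = 0.0833/(0.0659·76.5) = 0.01652 K/W
ΣR = 0.001137 + 0.005064 + 0.01652 = 0.02272 K/W
Q = ΔT/ΣR = (23.8 °C − -15 °C)/0.02272 = 1710 W

Q = 1710 W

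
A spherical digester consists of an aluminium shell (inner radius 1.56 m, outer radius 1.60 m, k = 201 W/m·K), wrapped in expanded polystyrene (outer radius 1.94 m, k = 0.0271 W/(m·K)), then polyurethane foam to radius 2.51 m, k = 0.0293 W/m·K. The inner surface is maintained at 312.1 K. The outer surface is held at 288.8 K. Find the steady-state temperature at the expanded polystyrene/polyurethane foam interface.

T = 300.4 K

Series thermal resistances, inner to outer:
  R_aluminium = (1/1.56 − 1/1.60)/(4πk) = 0.01603/(4π·201) = 6.345×10^-6 K/W
  R_expanded polystyrene = (1/1.60 − 1/1.94)/(4πk) = 0.1095/(4π·0.0271) = 0.3216 K/W
  R_polyurethane foam = (1/1.94 − 1/2.51)/(4πk) = 0.1171/(4π·0.0293) = 0.3179 K/W
ΣR = 6.345×10^-6 + 0.3216 + 0.3179 = 0.6395 K/W
Q = ΔT/ΣR = (312.1 K − 288.8 K)/0.6395 = 36.43 W
From the inner boundary to the expanded polystyrene/polyurethane foam interface, ΣR_partial = 0.3216 K/W.
T_interface = T_in − Q·ΣR_partial = 312.1 K − (36.43)(0.3216) = 300.4 K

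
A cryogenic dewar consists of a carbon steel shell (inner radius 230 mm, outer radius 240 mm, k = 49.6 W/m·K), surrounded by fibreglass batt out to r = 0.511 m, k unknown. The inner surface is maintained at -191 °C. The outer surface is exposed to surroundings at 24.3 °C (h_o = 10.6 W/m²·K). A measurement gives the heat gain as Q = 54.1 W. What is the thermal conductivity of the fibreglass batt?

k = 0.0445 W/m·K

ΣR = ΔT/Q = |-191 − 24.3|/54.1 = 3.980 K/W
Known resistances:
  R_carbon steel = (1/0.230 − 1/0.240)/(4πk) = 0.1812/(4π·49.6) = 2.906×10^-4 K/W
  R_conv,out = 1/(4πr²h) = 1/(4π·0.511²·10.6) = 0.02875 K/W
R_fibreglass batt = ΣR − ΣR_known = 3.980 − 0.02904 = 3.951 K/W
(1/r₁−1/r₂)/(4πk) = 3.951 ⇒ k = 2.210/(4π·3.951) = 0.0445 W/m·K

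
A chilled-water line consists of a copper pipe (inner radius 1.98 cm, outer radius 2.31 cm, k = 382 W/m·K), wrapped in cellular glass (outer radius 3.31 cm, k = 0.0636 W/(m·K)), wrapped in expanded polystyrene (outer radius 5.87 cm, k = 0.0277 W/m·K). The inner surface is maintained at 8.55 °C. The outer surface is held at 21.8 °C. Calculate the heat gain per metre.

Treat each layer as a resistance in series:
  R'_copper = ln(0.0231/0.0198)/(2πk) = 0.1542/(2π·382) = 6.422×10^-5 m·K/W
  R'_cellular glass = ln(0.0331/0.0231)/(2πk) = 0.3597/(2π·0.0636) = 0.9001 m·K/W
  R'_expanded polystyrene = ln(0.0587/0.0331)/(2πk) = 0.5729/(2π·0.0277) = 3.292 m·K/W
ΣR = 6.422×10^-5 + 0.9001 + 3.292 = 4.192 m·K/W
Q' = ΔT/ΣR = (8.55 °C − 21.8 °C)/4.192 = -3.16 W/m
(Negative Q' ⇒ heat flows inward; heat gain = 3.16 W/m.)

Q' = 3.16 W/m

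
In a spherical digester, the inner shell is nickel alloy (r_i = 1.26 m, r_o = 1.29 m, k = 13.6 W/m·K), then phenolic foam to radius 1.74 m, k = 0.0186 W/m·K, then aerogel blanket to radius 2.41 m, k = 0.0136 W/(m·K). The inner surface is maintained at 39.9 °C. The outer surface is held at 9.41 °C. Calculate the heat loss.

Series thermal resistances, inner to outer:
  R_nickel alloy = (1/1.26 − 1/1.29)/(4πk) = 0.01846/(4π·13.6) = 1.080×10^-4 K/W
  R_phenolic foam = (1/1.29 − 1/1.74)/(4πk) = 0.2005/(4π·0.0186) = 0.8577 K/W
  R_aerogel blanket = (1/1.74 − 1/2.41)/(4πk) = 0.1598/(4π·0.0136) = 0.9349 K/W
ΣR = 1.080×10^-4 + 0.8577 + 0.9349 = 1.793 K/W
Q = ΔT/ΣR = (39.9 °C − 9.41 °C)/1.793 = 17.0 W

Q = 17.0 W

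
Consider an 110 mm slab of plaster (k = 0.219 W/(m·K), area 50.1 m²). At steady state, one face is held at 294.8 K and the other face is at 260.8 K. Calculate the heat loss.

Q = kA·ΔT/L = 0.219 × 50.1 × |294.8 K − 260.8 K| / 0.110 = 3390 W

Q = 3.39 kW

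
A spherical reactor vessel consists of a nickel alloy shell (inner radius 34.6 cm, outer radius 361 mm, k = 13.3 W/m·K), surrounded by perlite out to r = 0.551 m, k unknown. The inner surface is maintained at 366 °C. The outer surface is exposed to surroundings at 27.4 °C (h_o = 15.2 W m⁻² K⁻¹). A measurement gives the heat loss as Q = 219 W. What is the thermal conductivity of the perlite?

k = 0.0497 W/m·K

ΣR = ΔT/Q = |366 − 27.4|/219 = 1.546 K/W
Known resistances:
  R_nickel alloy = (1/0.346 − 1/0.361)/(4πk) = 0.1201/(4π·13.3) = 7.185×10^-4 K/W
  R_conv,out = 1/(4πr²h) = 1/(4π·0.551²·15.2) = 0.01724 K/W
R_perlite = ΣR − ΣR_known = 1.546 − 0.01796 = 1.528 K/W
(1/r₁−1/r₂)/(4πk) = 1.528 ⇒ k = 0.9552/(4π·1.528) = 0.0497 W/m·K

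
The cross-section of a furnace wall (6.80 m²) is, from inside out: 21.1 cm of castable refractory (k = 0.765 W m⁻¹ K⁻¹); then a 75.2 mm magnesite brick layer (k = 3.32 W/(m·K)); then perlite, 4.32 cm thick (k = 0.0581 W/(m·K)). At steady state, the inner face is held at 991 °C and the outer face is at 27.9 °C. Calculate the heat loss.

Resistance network (inner→outer):
  R_castable refractory = L/(kA) = 0.211/(0.765·6.80) = 0.04056 K/W
  R_magnesite brick = L/(kA) = 0.0752/(3.32·6.80) = 0.003331 K/W
  R_perlite = L/(kA) = 0.0432/(0.0581·6.80) = 0.1093 K/W
ΣR = 0.04056 + 0.003331 + 0.1093 = 0.1532 K/W
Q = ΔT/ΣR = (991 °C − 27.9 °C)/0.1532 = 6290 W

Q = 6290 W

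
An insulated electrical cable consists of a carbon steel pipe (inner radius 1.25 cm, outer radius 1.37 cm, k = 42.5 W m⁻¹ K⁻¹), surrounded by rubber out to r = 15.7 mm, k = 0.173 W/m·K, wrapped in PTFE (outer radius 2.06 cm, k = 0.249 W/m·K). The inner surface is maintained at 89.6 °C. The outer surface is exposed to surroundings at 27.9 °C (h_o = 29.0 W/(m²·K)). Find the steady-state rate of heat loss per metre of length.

Q' = 109 W/m

Resistance network (inner→outer):
  R'_carbon steel = ln(0.0137/0.0125)/(2πk) = 0.09167/(2π·42.5) = 3.433×10^-4 m·K/W
  R'_rubber = ln(0.0157/0.0137)/(2πk) = 0.1363/(2π·0.173) = 0.1254 m·K/W
  R'_PTFE = ln(0.0206/0.0157)/(2πk) = 0.2716/(2π·0.249) = 0.1736 m·K/W
  R'_conv,out = 1/(2πr h) = 1/(2π·0.0206·29.0) = 0.2664 m·K/W
ΣR = 3.433×10^-4 + 0.1254 + 0.1736 + 0.2664 = 0.5657 m·K/W
Q' = ΔT/ΣR = (89.6 °C − 27.9 °C)/0.5657 = 109 W/m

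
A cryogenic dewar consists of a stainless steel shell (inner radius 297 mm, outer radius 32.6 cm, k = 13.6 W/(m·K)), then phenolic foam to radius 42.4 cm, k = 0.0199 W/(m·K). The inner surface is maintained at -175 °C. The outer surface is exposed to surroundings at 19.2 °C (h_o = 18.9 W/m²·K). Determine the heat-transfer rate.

Q = 67.9 W

Resistance network (inner→outer):
  R_stainless steel = (1/0.297 − 1/0.326)/(4πk) = 0.2995/(4π·13.6) = 0.001753 K/W
  R_phenolic foam = (1/0.326 − 1/0.424)/(4πk) = 0.7090/(4π·0.0199) = 2.835 K/W
  R_conv,out = 1/(4πr²h) = 1/(4π·0.424²·18.9) = 0.02342 K/W
ΣR = 0.001753 + 2.835 + 0.02342 = 2.860 K/W
Q = ΔT/ΣR = (-175 °C − 19.2 °C)/2.860 = -67.9 W
(Negative Q ⇒ heat flows inward; heat gain = 67.9 W.)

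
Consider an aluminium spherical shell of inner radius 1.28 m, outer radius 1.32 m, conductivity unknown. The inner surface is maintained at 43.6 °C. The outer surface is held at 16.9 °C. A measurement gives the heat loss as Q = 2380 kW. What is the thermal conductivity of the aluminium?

k = 168 W/m·K

ΣR = ΔT/Q = |43.6 − 16.9|/2.38×10^6 = 1.122×10^-5 K/W
(1/r₁−1/r₂)/(4πk) = 1.122×10^-5 ⇒ k = 0.02367/(4π·1.122×10^-5) = 168 W/m·K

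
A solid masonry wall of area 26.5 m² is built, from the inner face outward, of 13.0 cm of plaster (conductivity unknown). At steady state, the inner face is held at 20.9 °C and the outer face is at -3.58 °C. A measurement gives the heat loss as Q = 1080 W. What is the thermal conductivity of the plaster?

ΣR = ΔT/Q = |20.9 − -3.58|/1080 = 0.02267 K/W
L/(kA) = 0.02267 ⇒ k = 0.130/(0.02267·26.5) = 0.216 W/m·K

k = 0.216 W/m·K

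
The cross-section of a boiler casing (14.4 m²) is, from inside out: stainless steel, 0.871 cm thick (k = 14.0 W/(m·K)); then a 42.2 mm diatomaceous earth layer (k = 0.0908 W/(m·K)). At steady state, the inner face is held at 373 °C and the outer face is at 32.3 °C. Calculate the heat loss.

Q = 10.5 kW

Series thermal resistances, inner to outer:
  R_stainless steel = L/(kA) = 0.00871/(14.0·14.4) = 4.320×10^-5 K/W
  R_diatomaceous earth = L/(kA) = 0.0422/(0.0908·14.4) = 0.03227 K/W
ΣR = 4.320×10^-5 + 0.03227 = 0.03231 K/W
Q = ΔT/ΣR = (373 °C − 32.3 °C)/0.03231 = 10500 W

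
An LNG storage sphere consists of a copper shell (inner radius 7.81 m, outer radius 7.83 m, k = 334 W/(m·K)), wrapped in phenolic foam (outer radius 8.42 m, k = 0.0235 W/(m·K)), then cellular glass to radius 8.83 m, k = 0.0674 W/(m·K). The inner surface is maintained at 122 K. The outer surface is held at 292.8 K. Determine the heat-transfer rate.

Series thermal resistances, inner to outer:
  R_copper = (1/7.81 − 1/7.83)/(4πk) = 3.271×10^-4/(4π·334) = 7.792×10^-8 K/W
  R_phenolic foam = (1/7.83 − 1/8.42)/(4πk) = 0.008949/(4π·0.0235) = 0.03030 K/W
  R_cellular glass = (1/8.42 − 1/8.83)/(4πk) = 0.005515/(4π·0.0674) = 0.006511 K/W
ΣR = 7.792×10^-8 + 0.03030 + 0.006511 = 0.03681 K/W
Q = ΔT/ΣR = (122 K − 292.8 K)/0.03681 = -4640 W
(Negative Q ⇒ heat flows inward; heat gain = 4640 W.)

Q = 4.64 kW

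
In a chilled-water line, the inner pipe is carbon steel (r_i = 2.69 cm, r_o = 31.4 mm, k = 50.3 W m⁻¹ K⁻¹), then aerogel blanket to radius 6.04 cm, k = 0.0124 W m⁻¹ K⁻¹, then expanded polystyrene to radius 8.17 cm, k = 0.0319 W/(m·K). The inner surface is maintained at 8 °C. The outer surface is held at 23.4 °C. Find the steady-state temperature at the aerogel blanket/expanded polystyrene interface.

Treat each layer as a resistance in series:
  R'_carbon steel = ln(0.0314/0.0269)/(2πk) = 0.1547/(2π·50.3) = 4.894×10^-4 m·K/W
  R'_aerogel blanket = ln(0.0604/0.0314)/(2πk) = 0.6542/(2π·0.0124) = 8.396 m·K/W
  R'_expanded polystyrene = ln(0.0817/0.0604)/(2πk) = 0.3021/(2π·0.0319) = 1.507 m·K/W
ΣR = 4.894×10^-4 + 8.396 + 1.507 = 9.903 m·K/W
Q' = ΔT/ΣR = (8 °C − 23.4 °C)/9.903 = -1.555 W/m
From the inner boundary to the aerogel blanket/expanded polystyrene interface, ΣR_partial = 8.396 m·K/W.
T_interface = T_in − Q'·ΣR_partial = 8 °C − (-1.555)(8.396) = 21.1 °C

T = 21.1 °C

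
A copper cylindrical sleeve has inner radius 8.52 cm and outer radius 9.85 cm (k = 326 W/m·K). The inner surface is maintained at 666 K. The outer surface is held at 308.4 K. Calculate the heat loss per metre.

Q' = 5050 kW/m

Q' = 2πk·ΔT/ln(r₂/r₁) = 2π × 326 × 357.6 / ln(0.0985/0.0852) = 5.05×10^6 W/m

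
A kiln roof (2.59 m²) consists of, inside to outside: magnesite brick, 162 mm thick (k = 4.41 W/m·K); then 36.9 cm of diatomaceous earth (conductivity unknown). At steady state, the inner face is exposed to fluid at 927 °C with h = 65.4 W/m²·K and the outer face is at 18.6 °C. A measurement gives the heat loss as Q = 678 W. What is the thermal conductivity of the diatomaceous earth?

k = 0.108 W/m·K

ΣR = ΔT/Q = |927 − 18.6|/678 = 1.340 K/W
Known resistances:
  R_conv,in = 1/(hA) = 1/(65.4·2.59) = 0.005904 K/W
  R_magnesite brick = L/(kA) = 0.162/(4.41·2.59) = 0.01418 K/W
R_diatomaceous earth = ΣR − ΣR_known = 1.340 − 0.02008 = 1.320 K/W
L/(kA) = 1.320 ⇒ k = 0.369/(1.320·2.59) = 0.108 W/m·K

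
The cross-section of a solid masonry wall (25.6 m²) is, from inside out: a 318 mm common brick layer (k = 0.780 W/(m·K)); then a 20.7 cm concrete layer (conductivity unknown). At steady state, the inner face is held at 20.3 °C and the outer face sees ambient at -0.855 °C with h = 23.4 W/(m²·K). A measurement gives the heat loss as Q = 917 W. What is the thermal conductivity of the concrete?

k = 1.48 W/m·K

ΣR = ΔT/Q = |20.3 − -0.855|/917 = 0.02307 K/W
Known resistances:
  R_common brick = L/(kA) = 0.318/(0.780·25.6) = 0.01593 K/W
  R_conv,out = 1/(hA) = 1/(23.4·25.6) = 0.001669 K/W
R_concrete = ΣR − ΣR_known = 0.02307 − 0.01760 = 0.005470 K/W
L/(kA) = 0.005470 ⇒ k = 0.207/(0.005470·25.6) = 1.48 W/m·K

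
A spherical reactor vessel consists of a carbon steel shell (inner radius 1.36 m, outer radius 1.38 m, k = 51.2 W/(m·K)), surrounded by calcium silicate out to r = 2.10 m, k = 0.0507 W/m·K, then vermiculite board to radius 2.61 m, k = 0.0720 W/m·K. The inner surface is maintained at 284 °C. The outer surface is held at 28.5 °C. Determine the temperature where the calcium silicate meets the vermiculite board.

Treat each layer as a resistance in series:
  R_carbon steel = (1/1.36 − 1/1.38)/(4πk) = 0.01066/(4π·51.2) = 1.656×10^-5 K/W
  R_calcium silicate = (1/1.38 − 1/2.10)/(4πk) = 0.2484/(4π·0.0507) = 0.3900 K/W
  R_vermiculite board = (1/2.10 − 1/2.61)/(4πk) = 0.09305/(4π·0.0720) = 0.1028 K/W
ΣR = 1.656×10^-5 + 0.3900 + 0.1028 = 0.4928 K/W
Q = ΔT/ΣR = (284 °C − 28.5 °C)/0.4928 = 518.5 W
From the inner boundary to the calcium silicate/vermiculite board interface, ΣR_partial = 0.3900 K/W.
T_interface = T_in − Q·ΣR_partial = 284 °C − (518.5)(0.3900) = 81.8 °C

T = 81.8 °C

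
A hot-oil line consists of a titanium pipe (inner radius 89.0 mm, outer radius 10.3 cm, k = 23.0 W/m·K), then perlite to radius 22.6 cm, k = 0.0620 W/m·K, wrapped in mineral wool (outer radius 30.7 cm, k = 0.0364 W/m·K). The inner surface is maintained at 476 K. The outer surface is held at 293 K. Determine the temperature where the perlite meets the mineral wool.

T = 366.0 K

Series thermal resistances, inner to outer:
  R'_titanium = ln(0.103/0.0890)/(2πk) = 0.1461/(2π·23.0) = 0.001011 m·K/W
  R'_perlite = ln(0.226/0.103)/(2πk) = 0.7858/(2π·0.0620) = 2.017 m·K/W
  R'_mineral wool = ln(0.307/0.226)/(2πk) = 0.3063/(2π·0.0364) = 1.339 m·K/W
ΣR = 0.001011 + 2.017 + 1.339 = 3.357 m·K/W
Q' = ΔT/ΣR = (476 K − 293 K)/3.357 = 54.51 W/m
From the inner boundary to the perlite/mineral wool interface, ΣR_partial = 2.018 m·K/W.
T_interface = T_in − Q'·ΣR_partial = 476 K − (54.51)(2.018) = 366.0 K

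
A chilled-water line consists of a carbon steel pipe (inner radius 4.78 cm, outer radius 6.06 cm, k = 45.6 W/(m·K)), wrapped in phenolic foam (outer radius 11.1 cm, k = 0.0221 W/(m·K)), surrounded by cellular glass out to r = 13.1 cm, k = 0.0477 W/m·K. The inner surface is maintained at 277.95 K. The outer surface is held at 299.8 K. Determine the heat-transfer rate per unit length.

Resistance network (inner→outer):
  R'_carbon steel = ln(0.0606/0.0478)/(2πk) = 0.2373/(2π·45.6) = 8.281×10^-4 m·K/W
  R'_phenolic foam = ln(0.111/0.0606)/(2πk) = 0.6052/(2π·0.0221) = 4.359 m·K/W
  R'_cellular glass = ln(0.131/0.111)/(2πk) = 0.1657/(2π·0.0477) = 0.5528 m·K/W
ΣR = 8.281×10^-4 + 4.359 + 0.5528 = 4.913 m·K/W
Q' = ΔT/ΣR = (277.95 K − 299.8 K)/4.913 = -4.45 W/m
(Negative Q' ⇒ heat flows inward; heat gain = 4.45 W/m.)

Q' = 4.45 W/m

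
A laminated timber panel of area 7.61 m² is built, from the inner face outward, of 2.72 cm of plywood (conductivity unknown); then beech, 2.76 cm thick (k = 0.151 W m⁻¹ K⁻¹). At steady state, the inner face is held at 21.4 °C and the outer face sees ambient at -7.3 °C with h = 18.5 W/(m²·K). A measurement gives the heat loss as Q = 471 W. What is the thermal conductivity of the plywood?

k = 0.120 W/m·K

ΣR = ΔT/Q = |21.4 − -7.3|/471 = 0.06093 K/W
Known resistances:
  R_beech = L/(kA) = 0.0276/(0.151·7.61) = 0.02402 K/W
  R_conv,out = 1/(hA) = 1/(18.5·7.61) = 0.007103 K/W
R_plywood = ΣR − ΣR_known = 0.06093 − 0.03112 = 0.02981 K/W
L/(kA) = 0.02981 ⇒ k = 0.0272/(0.02981·7.61) = 0.120 W/m·K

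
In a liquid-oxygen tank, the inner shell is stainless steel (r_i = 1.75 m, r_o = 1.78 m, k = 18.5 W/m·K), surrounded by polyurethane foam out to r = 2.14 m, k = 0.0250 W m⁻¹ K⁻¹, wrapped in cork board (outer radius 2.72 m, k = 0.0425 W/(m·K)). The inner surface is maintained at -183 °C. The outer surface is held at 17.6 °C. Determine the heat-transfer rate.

Q = 412 W

Series thermal resistances, inner to outer:
  R_stainless steel = (1/1.75 − 1/1.78)/(4πk) = 0.009631/(4π·18.5) = 4.143×10^-5 K/W
  R_polyurethane foam = (1/1.78 − 1/2.14)/(4πk) = 0.09451/(4π·0.0250) = 0.3008 K/W
  R_cork board = (1/2.14 − 1/2.72)/(4πk) = 0.09964/(4π·0.0425) = 0.1866 K/W
ΣR = 4.143×10^-5 + 0.3008 + 0.1866 = 0.4874 K/W
Q = ΔT/ΣR = (-183 °C − 17.6 °C)/0.4874 = -412 W
(Negative Q ⇒ heat flows inward; heat gain = 412 W.)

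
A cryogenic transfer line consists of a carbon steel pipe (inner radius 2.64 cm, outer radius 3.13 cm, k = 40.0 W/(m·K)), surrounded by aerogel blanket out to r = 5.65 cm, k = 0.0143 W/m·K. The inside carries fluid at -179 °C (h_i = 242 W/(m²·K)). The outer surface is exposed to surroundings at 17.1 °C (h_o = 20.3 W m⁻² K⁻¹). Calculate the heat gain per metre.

Q' = 29.1 W/m

Series thermal resistances, inner to outer:
  R'_conv,in = 1/(2πr h) = 1/(2π·0.0264·242) = 0.02491 m·K/W
  R'_carbon steel = ln(0.0313/0.0264)/(2πk) = 0.1703/(2π·40.0) = 6.774×10^-4 m·K/W
  R'_aerogel blanket = ln(0.0565/0.0313)/(2πk) = 0.5906/(2π·0.0143) = 6.573 m·K/W
  R'_conv,out = 1/(2πr h) = 1/(2π·0.0565·20.3) = 0.1388 m·K/W
ΣR = 0.02491 + 6.774×10^-4 + 6.573 + 0.1388 = 6.737 m·K/W
Q' = ΔT/ΣR = (-179 °C − 17.1 °C)/6.737 = -29.1 W/m
(Negative Q' ⇒ heat flows inward; heat gain = 29.1 W/m.)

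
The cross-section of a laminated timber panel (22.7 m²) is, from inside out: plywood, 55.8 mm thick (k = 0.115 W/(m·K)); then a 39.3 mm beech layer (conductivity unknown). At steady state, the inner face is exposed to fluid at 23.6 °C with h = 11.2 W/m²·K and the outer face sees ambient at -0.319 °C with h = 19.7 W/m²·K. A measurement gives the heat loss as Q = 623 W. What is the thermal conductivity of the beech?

ΣR = ΔT/Q = |23.6 − -0.319|/623 = 0.03839 K/W
Known resistances:
  R_conv,in = 1/(hA) = 1/(11.2·22.7) = 0.003933 K/W
  R_plywood = L/(kA) = 0.0558/(0.115·22.7) = 0.02138 K/W
  R_conv,out = 1/(hA) = 1/(19.7·22.7) = 0.002236 K/W
R_beech = ΣR − ΣR_known = 0.03839 − 0.02755 = 0.01084 K/W
L/(kA) = 0.01084 ⇒ k = 0.0393/(0.01084·22.7) = 0.160 W/m·K

k = 0.160 W/m·K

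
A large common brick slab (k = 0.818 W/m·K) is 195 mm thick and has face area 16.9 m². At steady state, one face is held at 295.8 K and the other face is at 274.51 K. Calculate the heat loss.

Q = kA·ΔT/L = 0.818 × 16.9 × |295.8 K − 274.51 K| / 0.195 = 1510 W

Q = 1510 W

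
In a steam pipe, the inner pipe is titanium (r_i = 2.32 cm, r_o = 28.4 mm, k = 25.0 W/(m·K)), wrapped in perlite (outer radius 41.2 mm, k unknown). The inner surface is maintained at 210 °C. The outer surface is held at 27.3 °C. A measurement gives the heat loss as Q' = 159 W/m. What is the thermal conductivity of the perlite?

ΣR = ΔT/Q' = |210 − 27.3|/159 = 1.149 m·K/W
Known resistances:
  R'_titanium = ln(0.0284/0.0232)/(2πk) = 0.2022/(2π·25.0) = 0.001287 m·K/W
R_perlite = ΣR − ΣR_known = 1.149 − 0.001287 = 1.148 m·K/W
ln(r₂/r₁)/(2πk) = 1.148 ⇒ k = 0.3720/(2π·1.148) = 0.0516 W/m·K

k = 0.0516 W/m·K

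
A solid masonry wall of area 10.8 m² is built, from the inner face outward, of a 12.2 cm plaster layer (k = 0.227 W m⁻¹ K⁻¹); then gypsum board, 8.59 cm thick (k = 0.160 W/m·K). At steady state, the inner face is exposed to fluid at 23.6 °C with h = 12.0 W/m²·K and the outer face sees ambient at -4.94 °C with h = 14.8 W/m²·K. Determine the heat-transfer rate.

Resistance network (inner→outer):
  R_conv,in = 1/(hA) = 1/(12.0·10.8) = 0.007716 K/W
  R_plaster = L/(kA) = 0.122/(0.227·10.8) = 0.04976 K/W
  R_gypsum board = L/(kA) = 0.0859/(0.160·10.8) = 0.04971 K/W
  R_conv,out = 1/(hA) = 1/(14.8·10.8) = 0.006256 K/W
ΣR = 0.007716 + 0.04976 + 0.04971 + 0.006256 = 0.1134 K/W
Q = ΔT/ΣR = (23.6 °C − -4.94 °C)/0.1134 = 252 W

Q = 252 W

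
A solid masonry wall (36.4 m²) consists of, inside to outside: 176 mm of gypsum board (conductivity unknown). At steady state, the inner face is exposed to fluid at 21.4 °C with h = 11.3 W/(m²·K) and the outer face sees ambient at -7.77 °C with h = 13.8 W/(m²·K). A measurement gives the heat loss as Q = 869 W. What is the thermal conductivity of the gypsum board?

ΣR = ΔT/Q = |21.4 − -7.77|/869 = 0.03357 K/W
Known resistances:
  R_conv,in = 1/(hA) = 1/(11.3·36.4) = 0.002431 K/W
  R_conv,out = 1/(hA) = 1/(13.8·36.4) = 0.001991 K/W
R_gypsum board = ΣR − ΣR_known = 0.03357 − 0.004422 = 0.02915 K/W
L/(kA) = 0.02915 ⇒ k = 0.176/(0.02915·36.4) = 0.166 W/m·K

k = 0.166 W/m·K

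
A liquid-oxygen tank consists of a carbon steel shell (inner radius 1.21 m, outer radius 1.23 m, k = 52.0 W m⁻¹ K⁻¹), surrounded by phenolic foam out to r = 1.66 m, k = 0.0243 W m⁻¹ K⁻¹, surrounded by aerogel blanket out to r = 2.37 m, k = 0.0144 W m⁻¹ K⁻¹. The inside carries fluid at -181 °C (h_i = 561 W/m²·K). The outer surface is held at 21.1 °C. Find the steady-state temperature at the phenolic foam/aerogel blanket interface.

T = -98.4 °C

Treat each layer as a resistance in series:
  R_conv,in = 1/(4πr²h) = 1/(4π·1.21²·561) = 9.688×10^-5 K/W
  R_carbon steel = (1/1.21 − 1/1.23)/(4πk) = 0.01344/(4π·52.0) = 2.056×10^-5 K/W
  R_phenolic foam = (1/1.23 − 1/1.66)/(4πk) = 0.2106/(4π·0.0243) = 0.6897 K/W
  R_aerogel blanket = (1/1.66 − 1/2.37)/(4πk) = 0.1805/(4π·0.0144) = 0.9973 K/W
ΣR = 9.688×10^-5 + 2.056×10^-5 + 0.6897 + 0.9973 = 1.687 K/W
Q = ΔT/ΣR = (-181 °C − 21.1 °C)/1.687 = -119.8 W
From the inner boundary to the phenolic foam/aerogel blanket interface, ΣR_partial = 0.6898 K/W.
T_interface = T_in − Q·ΣR_partial = -181 °C − (-119.8)(0.6898) = -98.4 °C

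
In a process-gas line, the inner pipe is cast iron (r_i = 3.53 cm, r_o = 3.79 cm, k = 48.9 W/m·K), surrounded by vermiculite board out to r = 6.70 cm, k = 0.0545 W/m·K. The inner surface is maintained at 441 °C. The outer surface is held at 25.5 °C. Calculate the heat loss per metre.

Series thermal resistances, inner to outer:
  R'_cast iron = ln(0.0379/0.0353)/(2πk) = 0.07107/(2π·48.9) = 2.313×10^-4 m·K/W
  R'_vermiculite board = ln(0.0670/0.0379)/(2πk) = 0.5697/(2π·0.0545) = 1.664 m·K/W
ΣR = 2.313×10^-4 + 1.664 = 1.664 m·K/W
Q' = ΔT/ΣR = (441 °C − 25.5 °C)/1.664 = 250 W/m

Q' = 250 W/m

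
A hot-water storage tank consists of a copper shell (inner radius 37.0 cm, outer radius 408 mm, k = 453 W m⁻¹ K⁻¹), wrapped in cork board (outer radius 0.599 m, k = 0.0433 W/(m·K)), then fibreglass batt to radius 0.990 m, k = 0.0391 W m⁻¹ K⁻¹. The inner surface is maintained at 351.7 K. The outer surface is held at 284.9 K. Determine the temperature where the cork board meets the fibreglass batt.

Resistance network (inner→outer):
  R_copper = (1/0.370 − 1/0.408)/(4πk) = 0.2517/(4π·453) = 4.422×10^-5 K/W
  R_cork board = (1/0.408 − 1/0.599)/(4πk) = 0.7815/(4π·0.0433) = 1.436 K/W
  R_fibreglass batt = (1/0.599 − 1/0.990)/(4πk) = 0.6593/(4π·0.0391) = 1.342 K/W
ΣR = 4.422×10^-5 + 1.436 + 1.342 = 2.778 K/W
Q = ΔT/ΣR = (351.7 K − 284.9 K)/2.778 = 24.05 W
From the inner boundary to the cork board/fibreglass batt interface, ΣR_partial = 1.436 K/W.
T_interface = T_in − Q·ΣR_partial = 351.7 K − (24.05)(1.436) = 317.2 K

T = 317.2 K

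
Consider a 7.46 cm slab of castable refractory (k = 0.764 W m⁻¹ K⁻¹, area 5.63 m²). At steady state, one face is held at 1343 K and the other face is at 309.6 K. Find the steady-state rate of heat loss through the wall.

Q = kA·ΔT/L = 0.764 × 5.63 × |1343 K − 309.6 K| / 0.0746 = 59600 W

Q = 59.6 kW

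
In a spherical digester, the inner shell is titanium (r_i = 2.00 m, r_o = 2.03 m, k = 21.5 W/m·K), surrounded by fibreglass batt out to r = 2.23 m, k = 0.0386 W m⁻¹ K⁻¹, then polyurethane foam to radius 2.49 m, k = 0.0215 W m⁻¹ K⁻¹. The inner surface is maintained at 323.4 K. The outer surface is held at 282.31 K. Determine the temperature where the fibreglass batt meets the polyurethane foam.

Treat each layer as a resistance in series:
  R_titanium = (1/2.00 − 1/2.03)/(4πk) = 0.007389/(4π·21.5) = 2.735×10^-5 K/W
  R_fibreglass batt = (1/2.03 − 1/2.23)/(4πk) = 0.04418/(4π·0.0386) = 0.09108 K/W
  R_polyurethane foam = (1/2.23 − 1/2.49)/(4πk) = 0.04682/(4π·0.0215) = 0.1733 K/W
ΣR = 2.735×10^-5 + 0.09108 + 0.1733 = 0.2644 K/W
Q = ΔT/ΣR = (323.4 K − 282.31 K)/0.2644 = 155.4 W
From the inner boundary to the fibreglass batt/polyurethane foam interface, ΣR_partial = 0.09111 K/W.
T_interface = T_in − Q·ΣR_partial = 323.4 K − (155.4)(0.09111) = 309.2 K

T = 309.2 K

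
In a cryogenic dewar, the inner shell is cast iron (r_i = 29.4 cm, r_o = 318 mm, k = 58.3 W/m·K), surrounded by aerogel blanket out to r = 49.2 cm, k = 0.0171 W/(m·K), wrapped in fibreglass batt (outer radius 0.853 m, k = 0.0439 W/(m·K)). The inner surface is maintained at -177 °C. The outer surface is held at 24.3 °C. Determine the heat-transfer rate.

Q = 29.9 W

Series thermal resistances, inner to outer:
  R_cast iron = (1/0.294 − 1/0.318)/(4πk) = 0.2567/(4π·58.3) = 3.504×10^-4 K/W
  R_aerogel blanket = (1/0.318 − 1/0.492)/(4πk) = 1.112/(4π·0.0171) = 5.175 K/W
  R_fibreglass batt = (1/0.492 − 1/0.853)/(4πk) = 0.8602/(4π·0.0439) = 1.559 K/W
ΣR = 3.504×10^-4 + 5.175 + 1.559 = 6.734 K/W
Q = ΔT/ΣR = (-177 °C − 24.3 °C)/6.734 = -29.9 W
(Negative Q ⇒ heat flows inward; heat gain = 29.9 W.)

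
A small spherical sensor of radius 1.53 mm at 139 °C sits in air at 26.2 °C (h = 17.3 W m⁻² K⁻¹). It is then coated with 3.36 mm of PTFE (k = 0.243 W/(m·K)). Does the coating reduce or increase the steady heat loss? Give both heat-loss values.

Critical radius for a sphere: r_cr = 2k/h = 0.0281 m = 2.81 cm.
Outer radius after coating: r₂ = 0.00153 + 0.00336 = 0.00489 m.
Since r₁ < r_cr and r₂ ≤ r_cr, the coating moves toward the maximum at r_cr — heat loss rises.
Bare: R = 1/(4πr₁²h) = 1965 K/W; Q = 112.8/1965 = 0.0574 W.
Coated: R = R_cond + R_conv = 339.4 K/W; Q = 112.8/339.4 = 0.332 W.

increases: 0.0574 → 0.332 W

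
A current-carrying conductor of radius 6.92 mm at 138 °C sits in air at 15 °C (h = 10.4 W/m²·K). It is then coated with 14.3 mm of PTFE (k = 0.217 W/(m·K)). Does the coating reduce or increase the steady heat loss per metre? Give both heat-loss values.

increases: 55.6 → 79.7 W/m

Critical radius for a cylinder: r_cr = k/h = 0.0209 m = 2.09 cm.
Outer radius after coating: r₂ = 0.00692 + 0.0143 = 0.02122 m.
r₁ < r_cr < r₂: heat loss rises to a maximum at r_cr then falls. Whether the coating helps depends on whether Q(r₂) has dropped back below Q(r₁).
Bare: R = 1/(2πr₁h) = 2.211 m·K/W; Q = 123/2.211 = 55.6 W/m.
Coated: R = R_cond + R_conv = 1.543 m·K/W; Q = 123/1.543 = 79.7 W/m.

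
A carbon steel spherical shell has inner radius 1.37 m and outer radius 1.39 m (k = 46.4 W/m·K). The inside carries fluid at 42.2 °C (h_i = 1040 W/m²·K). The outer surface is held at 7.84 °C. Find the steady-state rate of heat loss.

Q = 5.85×10^5 W

Treat each layer as a resistance in series:
  R_conv,in = 1/(4πr²h) = 1/(4π·1.37²·1040) = 4.077×10^-5 K/W
  R_carbon steel = (1/1.37 − 1/1.39)/(4πk) = 0.01050/(4π·46.4) = 1.801×10^-5 K/W
ΣR = 4.077×10^-5 + 1.801×10^-5 = 5.878×10^-5 K/W
Q = ΔT/ΣR = (42.2 °C − 7.84 °C)/5.878×10^-5 = 5.85×10^5 W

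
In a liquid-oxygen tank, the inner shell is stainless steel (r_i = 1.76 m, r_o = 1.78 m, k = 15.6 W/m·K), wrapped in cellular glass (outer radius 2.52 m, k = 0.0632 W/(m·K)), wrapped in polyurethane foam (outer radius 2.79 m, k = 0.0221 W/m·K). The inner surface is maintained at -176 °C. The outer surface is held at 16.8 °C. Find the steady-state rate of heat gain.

Series thermal resistances, inner to outer:
  R_stainless steel = (1/1.76 − 1/1.78)/(4πk) = 0.006384/(4π·15.6) = 3.257×10^-5 K/W
  R_cellular glass = (1/1.78 − 1/2.52)/(4πk) = 0.1650/(4π·0.0632) = 0.2077 K/W
  R_polyurethane foam = (1/2.52 − 1/2.79)/(4πk) = 0.03840/(4π·0.0221) = 0.1383 K/W
ΣR = 3.257×10^-5 + 0.2077 + 0.1383 = 0.3460 K/W
Q = ΔT/ΣR = (-176 °C − 16.8 °C)/0.3460 = -557 W
(Negative Q ⇒ heat flows inward; heat gain = 557 W.)

Q = 557 W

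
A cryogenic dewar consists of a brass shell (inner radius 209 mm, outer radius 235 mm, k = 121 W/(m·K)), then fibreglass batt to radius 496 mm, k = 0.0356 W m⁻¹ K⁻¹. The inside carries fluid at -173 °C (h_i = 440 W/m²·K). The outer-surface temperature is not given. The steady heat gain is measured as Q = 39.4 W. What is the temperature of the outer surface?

Series resistances:
  R_conv,in = 1/(4πr²h) = 1/(4π·0.209²·440) = 0.004140 K/W
  R_brass = (1/0.209 − 1/0.235)/(4πk) = 0.5294/(4π·121) = 3.481×10^-4 K/W
  R_fibreglass batt = (1/0.235 − 1/0.496)/(4πk) = 2.239/(4π·0.0356) = 5.005 K/W
ΣR = 5.010 K/W
ΔT = Q·ΣR = 39.4 × 5.010 = 197.4 K
Heat flows inward, so T_out = T_in + ΔT = -173 + 197.4 = 24.4 °C

T_out = 24.4 °C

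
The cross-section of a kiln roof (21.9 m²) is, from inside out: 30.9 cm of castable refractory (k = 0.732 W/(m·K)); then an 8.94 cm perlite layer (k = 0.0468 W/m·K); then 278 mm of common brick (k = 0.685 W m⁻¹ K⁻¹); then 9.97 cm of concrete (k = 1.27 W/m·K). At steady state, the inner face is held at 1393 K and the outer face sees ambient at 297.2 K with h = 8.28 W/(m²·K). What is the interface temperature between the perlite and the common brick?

Treat each layer as a resistance in series:
  R_castable refractory = L/(kA) = 0.309/(0.732·21.9) = 0.01928 K/W
  R_perlite = L/(kA) = 0.0894/(0.0468·21.9) = 0.08723 K/W
  R_common brick = L/(kA) = 0.278/(0.685·21.9) = 0.01853 K/W
  R_concrete = L/(kA) = 0.0997/(1.27·21.9) = 0.003585 K/W
  R_conv,out = 1/(hA) = 1/(8.28·21.9) = 0.005515 K/W
ΣR = 0.01928 + 0.08723 + 0.01853 + 0.003585 + 0.005515 = 0.1341 K/W
Q = ΔT/ΣR = (1393 K − 297.2 K)/0.1341 = 8172 W
From the inner boundary to the perlite/common brick interface, ΣR_partial = 0.1065 K/W.
T_interface = T_in − Q·ΣR_partial = 1393 K − (8172)(0.1065) = 523 K

T = 523 K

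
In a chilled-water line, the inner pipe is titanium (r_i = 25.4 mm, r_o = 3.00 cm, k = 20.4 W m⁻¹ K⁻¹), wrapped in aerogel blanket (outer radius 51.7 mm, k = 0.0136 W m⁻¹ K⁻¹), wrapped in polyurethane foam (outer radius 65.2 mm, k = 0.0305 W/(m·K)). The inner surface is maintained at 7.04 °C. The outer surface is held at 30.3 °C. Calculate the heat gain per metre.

Q' = 3.07 W/m

Treat each layer as a resistance in series:
  R'_titanium = ln(0.0300/0.0254)/(2πk) = 0.1664/(2π·20.4) = 0.001299 m·K/W
  R'_aerogel blanket = ln(0.0517/0.0300)/(2πk) = 0.5443/(2π·0.0136) = 6.369 m·K/W
  R'_polyurethane foam = ln(0.0652/0.0517)/(2πk) = 0.2320/(2π·0.0305) = 1.211 m·K/W
ΣR = 0.001299 + 6.369 + 1.211 = 7.581 m·K/W
Q' = ΔT/ΣR = (7.04 °C − 30.3 °C)/7.581 = -3.07 W/m
(Negative Q' ⇒ heat flows inward; heat gain = 3.07 W/m.)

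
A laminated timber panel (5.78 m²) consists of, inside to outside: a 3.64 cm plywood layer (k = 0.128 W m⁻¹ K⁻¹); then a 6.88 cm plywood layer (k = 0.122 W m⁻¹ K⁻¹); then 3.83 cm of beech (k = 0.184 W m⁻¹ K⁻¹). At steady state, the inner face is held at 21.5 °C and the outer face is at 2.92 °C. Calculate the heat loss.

Q = 102 W

Series thermal resistances, inner to outer:
  R_plywood = L/(kA) = 0.0364/(0.128·5.78) = 0.04920 K/W
  R_plywood = L/(kA) = 0.0688/(0.122·5.78) = 0.09757 K/W
  R_beech = L/(kA) = 0.0383/(0.184·5.78) = 0.03601 K/W
ΣR = 0.04920 + 0.09757 + 0.03601 = 0.1828 K/W
Q = ΔT/ΣR = (21.5 °C − 2.92 °C)/0.1828 = 102 W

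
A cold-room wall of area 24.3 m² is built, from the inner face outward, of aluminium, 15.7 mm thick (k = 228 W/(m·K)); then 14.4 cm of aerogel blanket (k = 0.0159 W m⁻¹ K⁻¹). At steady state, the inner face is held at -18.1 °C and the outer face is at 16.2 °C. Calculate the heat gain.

Series thermal resistances, inner to outer:
  R_aluminium = L/(kA) = 0.0157/(228·24.3) = 2.834×10^-6 K/W
  R_aerogel blanket = L/(kA) = 0.144/(0.0159·24.3) = 0.3727 K/W
ΣR = 2.834×10^-6 + 0.3727 = 0.3727 K/W
Q = ΔT/ΣR = (-18.1 °C − 16.2 °C)/0.3727 = -92.0 W
(Negative Q ⇒ heat flows inward; heat gain = 92.0 W.)

Q = 92.0 W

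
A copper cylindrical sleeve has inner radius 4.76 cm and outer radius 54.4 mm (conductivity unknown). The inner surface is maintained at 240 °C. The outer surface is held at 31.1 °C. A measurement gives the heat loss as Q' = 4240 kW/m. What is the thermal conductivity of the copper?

k = 431 W/m·K

ΣR = ΔT/Q' = |240 − 31.1|/4.24×10^6 = 4.927×10^-5 m·K/W
ln(r₂/r₁)/(2πk) = 4.927×10^-5 ⇒ k = 0.1335/(2π·4.927×10^-5) = 431 W/m·K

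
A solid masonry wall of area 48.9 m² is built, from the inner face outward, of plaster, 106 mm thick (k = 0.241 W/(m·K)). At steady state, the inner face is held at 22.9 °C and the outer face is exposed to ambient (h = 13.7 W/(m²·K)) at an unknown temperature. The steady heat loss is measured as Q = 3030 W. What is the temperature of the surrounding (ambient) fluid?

Series resistances:
  R_plaster = L/(kA) = 0.106/(0.241·48.9) = 0.008995 K/W
  R_conv,out = 1/(hA) = 1/(13.7·48.9) = 0.001493 K/W
ΣR = 0.01049 K/W
ΔT = Q·ΣR = 3030 × 0.01049 = 31.78 K
Heat flows outward, so T_out = T_in − ΔT = 22.9 − 31.78 = -8.88 °C

T_out = -8.88 °C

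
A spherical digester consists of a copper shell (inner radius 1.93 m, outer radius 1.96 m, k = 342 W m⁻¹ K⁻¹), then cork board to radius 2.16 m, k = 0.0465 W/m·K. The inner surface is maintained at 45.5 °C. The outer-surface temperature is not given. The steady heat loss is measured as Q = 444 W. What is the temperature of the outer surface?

T_out = 9.60 °C

Series resistances:
  R_copper = (1/1.93 − 1/1.96)/(4πk) = 0.007931/(4π·342) = 1.845×10^-6 K/W
  R_cork board = (1/1.96 − 1/2.16)/(4πk) = 0.04724/(4π·0.0465) = 0.08085 K/W
ΣR = 0.08085 K/W
ΔT = Q·ΣR = 444 × 0.08085 = 35.90 K
Heat flows outward, so T_out = T_in − ΔT = 45.5 − 35.90 = 9.60 °C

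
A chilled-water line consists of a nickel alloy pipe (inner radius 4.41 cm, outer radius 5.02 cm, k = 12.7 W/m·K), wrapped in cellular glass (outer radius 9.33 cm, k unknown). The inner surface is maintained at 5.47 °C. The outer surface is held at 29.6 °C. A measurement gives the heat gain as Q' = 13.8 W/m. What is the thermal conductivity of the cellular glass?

k = 0.0565 W/m·K

ΣR = ΔT/Q' = |5.47 − 29.6|/13.8 = 1.749 m·K/W
Known resistances:
  R'_nickel alloy = ln(0.0502/0.0441)/(2πk) = 0.1296/(2π·12.7) = 0.001624 m·K/W
R_cellular glass = ΣR − ΣR_known = 1.749 − 0.001624 = 1.747 m·K/W
ln(r₂/r₁)/(2πk) = 1.747 ⇒ k = 0.6198/(2π·1.747) = 0.0565 W/m·K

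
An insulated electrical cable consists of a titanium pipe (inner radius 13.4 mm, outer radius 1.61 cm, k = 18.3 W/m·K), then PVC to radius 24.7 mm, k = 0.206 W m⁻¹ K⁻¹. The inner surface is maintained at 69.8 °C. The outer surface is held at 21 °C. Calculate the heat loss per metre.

Q' = 147 W/m

Resistance network (inner→outer):
  R'_titanium = ln(0.0161/0.0134)/(2πk) = 0.1836/(2π·18.3) = 0.001596 m·K/W
  R'_PVC = ln(0.0247/0.0161)/(2πk) = 0.4280/(2π·0.206) = 0.3307 m·K/W
ΣR = 0.001596 + 0.3307 = 0.3323 m·K/W
Q' = ΔT/ΣR = (69.8 °C − 21 °C)/0.3323 = 147 W/m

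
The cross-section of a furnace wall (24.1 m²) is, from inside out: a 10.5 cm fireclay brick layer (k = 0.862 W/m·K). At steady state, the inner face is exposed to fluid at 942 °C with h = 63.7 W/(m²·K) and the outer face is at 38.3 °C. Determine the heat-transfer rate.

Q = 158 kW

Series thermal resistances, inner to outer:
  R_conv,in = 1/(hA) = 1/(63.7·24.1) = 6.514×10^-4 K/W
  R_fireclay brick = L/(kA) = 0.105/(0.862·24.1) = 0.005054 K/W
ΣR = 6.514×10^-4 + 0.005054 = 0.005705 K/W
Q = ΔT/ΣR = (942 °C − 38.3 °C)/0.005705 = 1.58×10^5 W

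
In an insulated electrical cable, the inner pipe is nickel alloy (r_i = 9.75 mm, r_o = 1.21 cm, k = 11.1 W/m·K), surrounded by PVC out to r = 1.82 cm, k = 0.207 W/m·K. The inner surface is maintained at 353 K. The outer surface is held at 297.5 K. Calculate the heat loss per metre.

Q' = 175 W/m

Treat each layer as a resistance in series:
  R'_nickel alloy = ln(0.0121/0.00975)/(2πk) = 0.2159/(2π·11.1) = 0.003096 m·K/W
  R'_PVC = ln(0.0182/0.0121)/(2πk) = 0.4082/(2π·0.207) = 0.3139 m·K/W
ΣR = 0.003096 + 0.3139 = 0.3170 m·K/W
Q' = ΔT/ΣR = (353 K − 297.5 K)/0.3170 = 175 W/m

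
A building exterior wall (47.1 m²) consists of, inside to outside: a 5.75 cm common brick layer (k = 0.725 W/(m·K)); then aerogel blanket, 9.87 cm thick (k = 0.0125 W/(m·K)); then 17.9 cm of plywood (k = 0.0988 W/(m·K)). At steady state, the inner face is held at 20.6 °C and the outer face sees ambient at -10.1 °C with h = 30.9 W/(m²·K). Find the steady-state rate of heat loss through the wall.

Series thermal resistances, inner to outer:
  R_common brick = L/(kA) = 0.0575/(0.725·47.1) = 0.001684 K/W
  R_aerogel blanket = L/(kA) = 0.0987/(0.0125·47.1) = 0.1676 K/W
  R_plywood = L/(kA) = 0.179/(0.0988·47.1) = 0.03847 K/W
  R_conv,out = 1/(hA) = 1/(30.9·47.1) = 6.871×10^-4 K/W
ΣR = 0.001684 + 0.1676 + 0.03847 + 6.871×10^-4 = 0.2084 K/W
Q = ΔT/ΣR = (20.6 °C − -10.1 °C)/0.2084 = 147 W

Q = 147 W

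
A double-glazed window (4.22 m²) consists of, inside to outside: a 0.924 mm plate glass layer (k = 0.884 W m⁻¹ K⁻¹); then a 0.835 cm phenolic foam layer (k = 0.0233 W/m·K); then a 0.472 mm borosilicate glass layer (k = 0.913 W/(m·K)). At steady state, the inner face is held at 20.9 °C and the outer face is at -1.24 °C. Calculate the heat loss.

Treat each layer as a resistance in series:
  R_plate glass = L/(kA) = 9.24×10^-4/(0.884·4.22) = 2.477×10^-4 K/W
  R_phenolic foam = L/(kA) = 0.00835/(0.0233·4.22) = 0.08492 K/W
  R_borosilicate glass = L/(kA) = 4.72×10^-4/(0.913·4.22) = 1.225×10^-4 K/W
ΣR = 2.477×10^-4 + 0.08492 + 1.225×10^-4 = 0.08529 K/W
Q = ΔT/ΣR = (20.9 °C − -1.24 °C)/0.08529 = 260 W

Q = 260 W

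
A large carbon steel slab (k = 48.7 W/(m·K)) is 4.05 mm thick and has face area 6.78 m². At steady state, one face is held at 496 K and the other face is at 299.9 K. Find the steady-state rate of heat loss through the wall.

Q = kA·ΔT/L = 48.7 × 6.78 × |496 K − 299.9 K| / 0.00405 = 1.60×10^7 W

Q = 1.60×10^7 W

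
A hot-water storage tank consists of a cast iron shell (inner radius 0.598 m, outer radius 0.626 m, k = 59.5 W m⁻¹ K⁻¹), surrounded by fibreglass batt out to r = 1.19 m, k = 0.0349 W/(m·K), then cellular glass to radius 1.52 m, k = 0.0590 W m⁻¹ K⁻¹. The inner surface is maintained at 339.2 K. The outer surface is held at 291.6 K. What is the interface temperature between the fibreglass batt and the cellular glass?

Resistance network (inner→outer):
  R_cast iron = (1/0.598 − 1/0.626)/(4πk) = 0.07480/(4π·59.5) = 1.000×10^-4 K/W
  R_fibreglass batt = (1/0.626 − 1/1.19)/(4πk) = 0.7571/(4π·0.0349) = 1.726 K/W
  R_cellular glass = (1/1.19 − 1/1.52)/(4πk) = 0.1824/(4π·0.0590) = 0.2461 K/W
ΣR = 1.000×10^-4 + 1.726 + 0.2461 = 1.972 K/W
Q = ΔT/ΣR = (339.2 K − 291.6 K)/1.972 = 24.14 W
From the inner boundary to the fibreglass batt/cellular glass interface, ΣR_partial = 1.726 K/W.
T_interface = T_in − Q·ΣR_partial = 339.2 K − (24.14)(1.726) = 297.5 K

T = 297.5 K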